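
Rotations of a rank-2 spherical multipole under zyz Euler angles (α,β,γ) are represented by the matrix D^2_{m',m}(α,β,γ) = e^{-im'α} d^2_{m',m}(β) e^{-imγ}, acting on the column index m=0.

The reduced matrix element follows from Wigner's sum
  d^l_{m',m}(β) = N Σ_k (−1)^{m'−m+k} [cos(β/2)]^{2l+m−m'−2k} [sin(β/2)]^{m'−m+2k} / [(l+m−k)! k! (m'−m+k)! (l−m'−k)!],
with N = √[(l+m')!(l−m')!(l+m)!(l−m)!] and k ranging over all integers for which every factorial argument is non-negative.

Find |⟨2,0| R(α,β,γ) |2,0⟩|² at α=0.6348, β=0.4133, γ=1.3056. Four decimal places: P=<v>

P=0.5746

D^2_{0,0}(0.6348,0.4133,1.3056) = e^{-i·0·0.6348}·d^2_{0,0}(0.4133)·e^{-i·0·1.3056}. Compute d first:
Half-angle: c=0.978724, s=0.205182. N=√(2·2·2·2)=4.000000
k: max(0,(0)−(0))=0 … min(2+(0),2−(0))=2
  k=0: (−1)^0·4.0000/(4)·0.9787^4·0.2052^0 = +0.917573
  k=1: (−1)^1·4.0000/(1)·0.9787^2·0.2052^2 = -0.161310
  k=2: (−1)^2·4.0000/(4)·0.9787^0·0.2052^4 = +0.001772
d^2_{0,0}(0.4133) = +0.917573 -0.161310 +0.001772 = +0.758036
|D^2_{0,0}|² = |d^2_{0,0}(β)|² = (+0.758036)² = 0.574618 (the z-rotation phases have unit modulus)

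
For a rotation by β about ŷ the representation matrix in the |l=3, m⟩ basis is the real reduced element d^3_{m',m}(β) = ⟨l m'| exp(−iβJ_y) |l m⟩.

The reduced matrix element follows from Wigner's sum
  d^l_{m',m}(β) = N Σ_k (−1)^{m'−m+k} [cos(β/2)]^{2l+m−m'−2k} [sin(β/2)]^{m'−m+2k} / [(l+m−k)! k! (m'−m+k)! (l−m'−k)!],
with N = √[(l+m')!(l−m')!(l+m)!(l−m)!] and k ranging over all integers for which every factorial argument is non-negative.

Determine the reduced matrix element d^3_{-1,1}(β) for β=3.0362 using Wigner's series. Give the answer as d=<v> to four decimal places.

d=0.9697

d^3_{-1,1}(β=3.0362) via Wigner's sum:
Half-angle: c=0.052672, s=0.998612. N=√(2·24·24·2)=48.000000
k∈{2,3,4} keeps every argument non-negative
  k=2: (−1)^0·48.0000/(8)·0.0527^4·0.9986^2 = +0.000046
  k=3: (−1)^1·48.0000/(6)·0.0527^2·0.9986^4 = -0.022072
  k=4: (−1)^2·48.0000/(48)·0.0527^0·0.9986^6 = +0.991700
d^3_{-1,1}(3.0362) = +0.000046 -0.022072 +0.991700 = +0.969674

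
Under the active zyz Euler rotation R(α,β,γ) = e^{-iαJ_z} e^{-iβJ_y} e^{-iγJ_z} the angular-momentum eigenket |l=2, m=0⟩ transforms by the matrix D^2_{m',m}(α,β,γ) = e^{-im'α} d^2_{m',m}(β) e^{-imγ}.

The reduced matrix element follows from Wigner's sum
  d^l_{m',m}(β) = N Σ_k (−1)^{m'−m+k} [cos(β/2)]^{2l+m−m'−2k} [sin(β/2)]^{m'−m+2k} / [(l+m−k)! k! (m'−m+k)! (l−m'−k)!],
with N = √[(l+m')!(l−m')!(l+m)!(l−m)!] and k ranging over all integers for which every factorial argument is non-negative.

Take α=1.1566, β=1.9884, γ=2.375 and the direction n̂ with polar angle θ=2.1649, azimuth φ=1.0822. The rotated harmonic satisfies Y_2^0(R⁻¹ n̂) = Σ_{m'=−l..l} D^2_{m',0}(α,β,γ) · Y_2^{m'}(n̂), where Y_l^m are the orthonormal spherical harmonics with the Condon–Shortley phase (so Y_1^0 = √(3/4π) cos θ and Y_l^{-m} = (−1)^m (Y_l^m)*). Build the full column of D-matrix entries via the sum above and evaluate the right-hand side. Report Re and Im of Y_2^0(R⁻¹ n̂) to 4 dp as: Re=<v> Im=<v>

Re=0.5977 Im=0.0000

Need the full column D^2_{m',0} for m'=−2..2 at α=1.1566, β=1.9884, γ=2.375.
cos(β/2)=0.545174, sin(β/2)=0.838323
d^2_{-2,0}: single k=2 term ⇒ +0.511645;  D = -0.345903+0.377003i
d^2_{-1,0}: k∈[1..2] ⇒ +0.332730 -0.786765 = -0.454035;  D = -0.182728-0.415642i
d^2_{0,0}: k∈[0..2] ⇒ +0.088336 -0.835512 +0.493908 = -0.253268;  D = -0.253268+0.000000i
d^2_{1,0}: k∈[0..1] ⇒ -0.332730 +0.786765 = +0.454035;  D = +0.182728-0.415642i
d^2_{2,0}: single k=0 term ⇒ +0.511645;  D = -0.345903-0.377003i
Y_2^{m'}(θ=2.1649,φ=1.0822) and Σ D·Y over m':
  (-0.3459+0.3770i)·(-0.1484-0.2199i)  (-0.1827-0.4156i)·(-0.1682+0.3164i)  (-0.2533+0.0000i)·(-0.0189+0.0000i)  (+0.1827-0.4156i)·(+0.1682+0.3164i)  (-0.3459-0.3770i)·(-0.1484+0.2199i)
Y_2^0(R⁻¹ n̂) = +0.597713+0.000000i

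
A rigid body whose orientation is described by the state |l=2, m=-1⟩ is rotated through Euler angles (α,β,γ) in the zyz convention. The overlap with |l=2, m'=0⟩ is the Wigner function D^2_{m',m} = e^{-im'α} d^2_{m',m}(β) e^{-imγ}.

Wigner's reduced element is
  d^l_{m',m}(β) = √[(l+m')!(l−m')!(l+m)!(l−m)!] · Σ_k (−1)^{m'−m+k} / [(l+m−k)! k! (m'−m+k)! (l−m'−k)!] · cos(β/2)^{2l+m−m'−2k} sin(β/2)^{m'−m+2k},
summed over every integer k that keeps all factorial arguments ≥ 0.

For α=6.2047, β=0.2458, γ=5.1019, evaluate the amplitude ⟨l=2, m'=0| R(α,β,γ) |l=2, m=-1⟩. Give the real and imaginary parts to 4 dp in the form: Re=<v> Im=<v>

Re=-0.1098 Im=0.2674

Split into d^2_{0,-1}(β=0.2458) × two z-phases.
c=cos(0.2458/2)=0.992457, s=sin(0.2458/2)=0.122591; N=√[2·2·1·6]=4.898979
k: max(0,(-1)−(0))=0 … min(2+(-1),2−(0))=1
  k=0: (−1)^1·4.8990/(2)·0.9925^3·0.1226^1 = -0.293541
  k=1: (−1)^2·4.8990/(2)·0.9925^1·0.1226^3 = +0.004479
d^2_{0,-1}(0.2458) = -0.293541 +0.004479 = -0.289062
D = (+1.000000+0.000000i)·(-0.289062)·(+0.379736-0.925095i) = -0.109767+0.267410i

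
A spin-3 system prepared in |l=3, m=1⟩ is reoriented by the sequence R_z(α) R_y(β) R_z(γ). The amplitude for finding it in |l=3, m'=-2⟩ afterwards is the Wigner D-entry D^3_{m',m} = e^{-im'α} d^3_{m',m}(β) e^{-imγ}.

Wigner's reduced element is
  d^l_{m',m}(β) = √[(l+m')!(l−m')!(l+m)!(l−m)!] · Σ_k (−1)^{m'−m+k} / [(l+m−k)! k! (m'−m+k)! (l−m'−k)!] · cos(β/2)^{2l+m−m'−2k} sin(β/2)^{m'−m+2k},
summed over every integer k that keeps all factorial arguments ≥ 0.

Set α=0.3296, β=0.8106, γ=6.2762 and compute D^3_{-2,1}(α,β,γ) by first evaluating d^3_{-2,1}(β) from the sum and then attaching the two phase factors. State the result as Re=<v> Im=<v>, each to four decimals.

Split into d^3_{-2,1}(β=0.8106) × two z-phases.
With c≡cos(β/2)=0.918984 and s≡sin(β/2)=0.394294, N=[1·120·24·2]^{1/2}=75.894664
k: max(0,(1)−(-2))=3 … min(3+(1),3−(-2))=4
  k=3: (−1)^0·75.8947/(12)·0.9190^3·0.3943^3 = +0.300896
  k=4: (−1)^1·75.8947/(24)·0.9190^1·0.3943^5 = -0.027696
d^3_{-2,1}(0.8106) = +0.300896 -0.027696 = +0.273200
D = (+0.790482+0.612485i)·(+0.273200)·(+0.999976+0.006985i) = +0.214786+0.168835i

Re=0.2148 Im=0.1688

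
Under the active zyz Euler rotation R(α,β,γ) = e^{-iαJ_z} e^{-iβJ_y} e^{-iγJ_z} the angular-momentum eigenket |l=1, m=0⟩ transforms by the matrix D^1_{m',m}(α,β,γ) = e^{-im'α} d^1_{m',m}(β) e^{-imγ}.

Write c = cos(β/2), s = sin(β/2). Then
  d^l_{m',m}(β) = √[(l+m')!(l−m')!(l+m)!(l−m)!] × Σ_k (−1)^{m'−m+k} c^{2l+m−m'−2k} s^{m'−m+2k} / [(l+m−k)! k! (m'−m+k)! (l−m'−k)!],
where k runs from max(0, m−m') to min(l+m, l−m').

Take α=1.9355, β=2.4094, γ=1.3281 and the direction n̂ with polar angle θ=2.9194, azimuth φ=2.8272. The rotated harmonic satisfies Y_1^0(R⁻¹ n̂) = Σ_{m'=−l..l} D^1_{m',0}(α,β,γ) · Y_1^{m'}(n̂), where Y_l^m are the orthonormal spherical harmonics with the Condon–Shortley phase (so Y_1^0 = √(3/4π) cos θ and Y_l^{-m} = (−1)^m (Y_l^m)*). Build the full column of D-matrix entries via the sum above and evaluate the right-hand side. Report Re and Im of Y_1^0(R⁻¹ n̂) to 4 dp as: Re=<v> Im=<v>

Re=0.3997 Im=0.0000

Need the full column D^1_{m',0} for m'=−1..1 at α=1.9355, β=2.4094, γ=1.3281.
cos(β/2)=0.357973, sin(β/2)=0.933732
d^1_{-1,0}: single k=1 term ⇒ +0.472702;  D = -0.168600+0.441612i
d^1_{0,0}: k∈[0..1] ⇒ +0.128145 -0.871855 = -0.743710;  D = -0.743710+0.000000i
d^1_{1,0}: single k=0 term ⇒ -0.472702;  D = +0.168600+0.441612i
Y_1^{m'}(θ=2.9194,φ=2.8272) and Σ D·Y over m':
  (-0.1686+0.4416i)·(-0.0724-0.0235i)  (-0.7437+0.0000i)·(-0.4766+0.0000i)  (+0.1686+0.4416i)·(+0.0724-0.0235i)
Y_1^0(R⁻¹ n̂) = +0.399655+0.000000i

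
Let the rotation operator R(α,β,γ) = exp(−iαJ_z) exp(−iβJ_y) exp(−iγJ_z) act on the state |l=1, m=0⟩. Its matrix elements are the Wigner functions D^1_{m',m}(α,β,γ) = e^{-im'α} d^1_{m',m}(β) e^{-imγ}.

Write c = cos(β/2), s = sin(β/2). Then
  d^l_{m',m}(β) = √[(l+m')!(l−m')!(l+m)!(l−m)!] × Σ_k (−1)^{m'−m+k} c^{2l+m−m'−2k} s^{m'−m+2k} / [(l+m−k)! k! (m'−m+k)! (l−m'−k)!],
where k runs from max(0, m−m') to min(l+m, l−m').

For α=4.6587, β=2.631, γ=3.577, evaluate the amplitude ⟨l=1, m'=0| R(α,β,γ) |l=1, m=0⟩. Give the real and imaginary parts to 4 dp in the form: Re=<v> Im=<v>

Re=-0.8725 Im=0.0000

First d^1_{0,0}(β=2.631), then the phase factors e^{-i(0)α} and e^{-i(0)γ}:
With c≡cos(β/2)=0.252532 and s≡sin(β/2)=0.967589, N=[1·1·1·1]^{1/2}=1.000000
k∈{0,1} keeps every argument non-negative
  k=0: (−1)^0·1.0000/(1)·0.2525^2·0.9676^0 = +0.063772
  k=1: (−1)^1·1.0000/(1)·0.2525^0·0.9676^2 = -0.936228
d^1_{0,0}(2.631) = +0.063772 -0.936228 = -0.872455
Phases: e^{-i·(0)·4.6587}=+1.000000+0.000000i, e^{-i·(0)·3.577}=+1.000000+0.000000i ⇒ D=-0.872455+0.000000i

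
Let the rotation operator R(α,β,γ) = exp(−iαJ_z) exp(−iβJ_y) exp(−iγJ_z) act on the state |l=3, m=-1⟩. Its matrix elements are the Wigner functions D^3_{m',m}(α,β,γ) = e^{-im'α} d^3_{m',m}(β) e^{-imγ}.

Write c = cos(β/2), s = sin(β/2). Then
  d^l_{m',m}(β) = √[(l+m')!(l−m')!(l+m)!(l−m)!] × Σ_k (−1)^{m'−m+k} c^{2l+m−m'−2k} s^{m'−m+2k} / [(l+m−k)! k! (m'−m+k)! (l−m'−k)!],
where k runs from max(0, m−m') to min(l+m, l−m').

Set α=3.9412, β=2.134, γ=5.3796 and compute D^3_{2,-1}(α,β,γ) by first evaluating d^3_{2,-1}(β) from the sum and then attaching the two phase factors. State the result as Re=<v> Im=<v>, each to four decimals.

Re=-0.2476 Im=-0.1839

First d^3_{2,-1}(β=2.134), then the phase factors e^{-i(2)α} and e^{-i(-1)γ}:
Half-angle: c=0.482754, s=0.875756. N=√(120·1·2·24)=75.894664
k: max(0,(-1)−(2))=0 … min(3+(-1),3−(2))=1
  k=0: (−1)^3·75.8947/(12)·0.4828^3·0.8758^3 = -0.477921
  k=1: (−1)^4·75.8947/(24)·0.4828^1·0.8758^5 = +0.786397
d^3_{2,-1}(2.134) = -0.477921 +0.786397 = +0.308475
D = (-0.028415-0.999596i)·(+0.308475)·(+0.618798-0.785551i) = -0.247649-0.183921i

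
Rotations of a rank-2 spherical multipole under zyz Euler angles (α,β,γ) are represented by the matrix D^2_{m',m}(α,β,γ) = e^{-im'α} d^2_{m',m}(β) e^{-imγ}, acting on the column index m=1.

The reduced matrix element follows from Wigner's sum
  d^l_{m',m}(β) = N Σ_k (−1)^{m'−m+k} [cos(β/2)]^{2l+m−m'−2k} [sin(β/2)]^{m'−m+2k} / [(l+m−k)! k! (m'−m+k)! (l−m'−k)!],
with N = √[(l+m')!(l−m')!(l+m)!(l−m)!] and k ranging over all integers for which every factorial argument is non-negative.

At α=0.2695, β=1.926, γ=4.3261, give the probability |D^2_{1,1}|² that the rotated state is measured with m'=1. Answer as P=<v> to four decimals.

Split into d^2_{1,1}(β=1.926) × two z-phases.
Half-angle: c=0.571060, s=0.820908. N=√(6·1·6·1)=6.000000
k∈{0,1} keeps every argument non-negative
  k=0: (−1)^0·6.0000/(6)·0.5711^4·0.8209^0 = +0.106347
  k=1: (−1)^1·6.0000/(2)·0.5711^2·0.8209^2 = -0.659286
d^2_{1,1}(1.926) = +0.106347 -0.659286 = -0.552939
|D^2_{1,1}|² = |d^2_{1,1}(β)|² = (-0.552939)² = 0.305741 (the z-rotation phases have unit modulus)

P=0.3057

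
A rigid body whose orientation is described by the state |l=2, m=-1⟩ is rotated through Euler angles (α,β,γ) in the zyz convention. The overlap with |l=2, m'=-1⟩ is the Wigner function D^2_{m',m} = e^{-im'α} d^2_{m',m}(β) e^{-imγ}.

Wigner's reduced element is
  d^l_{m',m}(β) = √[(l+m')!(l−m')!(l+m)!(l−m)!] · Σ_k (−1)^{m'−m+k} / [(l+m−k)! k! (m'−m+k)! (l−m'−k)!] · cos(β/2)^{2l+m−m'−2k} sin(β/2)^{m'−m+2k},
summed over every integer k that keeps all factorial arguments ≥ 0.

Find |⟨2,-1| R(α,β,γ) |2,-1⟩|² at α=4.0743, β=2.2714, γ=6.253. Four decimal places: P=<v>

P=0.1654

Split into d^2_{-1,-1}(β=2.2714) × two z-phases.
Half-angle: c=0.421498, s=0.906829. N=√(1·6·1·6)=6.000000
The bounds max(0,m−m')=0 and min(l+m,l−m')=1 give 2 terms
  k=0: (−1)^0·6.0000/(6)·0.4215^4·0.9068^0 = +0.031563
  k=1: (−1)^1·6.0000/(2)·0.4215^2·0.9068^2 = -0.438291
d^2_{-1,-1}(2.2714) = +0.031563 -0.438291 = -0.406728
|D^2_{-1,-1}|² = |d^2_{-1,-1}(β)|² = (-0.406728)² = 0.165428 (the z-rotation phases have unit modulus)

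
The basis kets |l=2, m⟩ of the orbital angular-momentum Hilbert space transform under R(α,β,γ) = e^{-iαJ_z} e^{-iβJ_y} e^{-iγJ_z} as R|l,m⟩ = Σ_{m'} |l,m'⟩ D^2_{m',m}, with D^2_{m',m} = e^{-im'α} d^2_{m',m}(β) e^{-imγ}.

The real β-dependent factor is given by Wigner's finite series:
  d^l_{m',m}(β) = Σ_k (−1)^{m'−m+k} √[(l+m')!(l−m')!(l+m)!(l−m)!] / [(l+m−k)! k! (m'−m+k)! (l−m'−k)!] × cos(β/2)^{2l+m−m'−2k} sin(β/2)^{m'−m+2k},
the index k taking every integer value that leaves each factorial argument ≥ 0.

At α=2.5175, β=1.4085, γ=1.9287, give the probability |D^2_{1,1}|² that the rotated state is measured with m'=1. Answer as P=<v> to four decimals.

D^2_{1,1}(2.5175,1.4085,1.9287) = e^{-i·1·2.5175}·d^2_{1,1}(1.4085)·e^{-i·1·1.9287}. Compute d first:
c=cos(1.4085/2)=0.762097, s=sin(1.4085/2)=0.647462; N=√[6·1·6·1]=6.000000
k∈{0,1} keeps every argument non-negative
  k=0: (−1)^0·6.0000/(6)·0.7621^4·0.6475^0 = +0.337320
  k=1: (−1)^1·6.0000/(2)·0.7621^2·0.6475^2 = -0.730418
d^2_{1,1}(1.4085) = +0.337320 -0.730418 = -0.393098
|D^2_{1,1}|² = |d^2_{1,1}(β)|² = (-0.393098)² = 0.154526 (the z-rotation phases have unit modulus)

P=0.1545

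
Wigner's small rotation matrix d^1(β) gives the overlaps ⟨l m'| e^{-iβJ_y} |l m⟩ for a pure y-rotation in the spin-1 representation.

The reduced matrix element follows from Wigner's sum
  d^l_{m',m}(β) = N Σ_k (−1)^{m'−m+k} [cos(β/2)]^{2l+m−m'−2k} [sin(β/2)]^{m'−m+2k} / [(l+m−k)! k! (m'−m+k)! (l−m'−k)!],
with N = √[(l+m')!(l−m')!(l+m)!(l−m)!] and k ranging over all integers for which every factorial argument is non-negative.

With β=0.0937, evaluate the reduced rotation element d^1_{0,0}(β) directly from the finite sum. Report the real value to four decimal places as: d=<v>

d=0.9956

d^1_{0,0}(β=0.0937) via Wigner's sum:
Half-angle: c=0.998903, s=0.046833. N=√(1·1·1·1)=1.000000
Admissible k: 0..1 (factorial args all ≥0)
  k=0: (−1)^0·1.0000/(1)·0.9989^2·0.0468^0 = +0.997807
  k=1: (−1)^1·1.0000/(1)·0.9989^0·0.0468^2 = -0.002193
d^1_{0,0}(0.0937) = +0.997807 -0.002193 = +0.995613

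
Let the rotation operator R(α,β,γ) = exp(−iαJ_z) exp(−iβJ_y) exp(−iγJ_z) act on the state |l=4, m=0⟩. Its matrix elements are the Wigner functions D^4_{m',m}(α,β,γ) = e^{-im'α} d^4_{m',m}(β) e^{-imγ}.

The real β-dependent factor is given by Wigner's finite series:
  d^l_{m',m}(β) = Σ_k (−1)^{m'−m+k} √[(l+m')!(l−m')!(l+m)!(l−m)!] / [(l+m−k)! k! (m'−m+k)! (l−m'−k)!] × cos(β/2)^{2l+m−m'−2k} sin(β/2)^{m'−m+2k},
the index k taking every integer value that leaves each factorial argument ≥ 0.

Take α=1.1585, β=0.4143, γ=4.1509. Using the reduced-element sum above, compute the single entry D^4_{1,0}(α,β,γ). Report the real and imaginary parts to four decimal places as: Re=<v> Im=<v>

Re=-0.2365 Im=0.5408

First d^4_{1,0}(β=0.4143), then the phase factors e^{-i(1)α} and e^{-i(0)γ}:
c=cos(0.4143/2)=0.978621, s=sin(0.4143/2)=0.205672; N=√[120·6·24·24]=643.987578
k∈{0,1,2,3} keeps every argument non-negative
  k=0: (−1)^1·643.9876/(144)·0.9786^7·0.2057^1 = -0.790663
  k=1: (−1)^2·643.9876/(24)·0.9786^5·0.2057^3 = +0.209538
  k=2: (−1)^3·643.9876/(24)·0.9786^3·0.2057^5 = -0.009255
  k=3: (−1)^4·643.9876/(144)·0.9786^1·0.2057^7 = +0.000068
d^4_{1,0}(0.4143) = -0.790663 +0.209538 -0.009255 +0.000068 = -0.590312
Phases: e^{-i·(1)·1.1585}=+0.400714-0.916203i, e^{-i·(0)·4.1509}=+1.000000+0.000000i ⇒ D=-0.236546+0.540846i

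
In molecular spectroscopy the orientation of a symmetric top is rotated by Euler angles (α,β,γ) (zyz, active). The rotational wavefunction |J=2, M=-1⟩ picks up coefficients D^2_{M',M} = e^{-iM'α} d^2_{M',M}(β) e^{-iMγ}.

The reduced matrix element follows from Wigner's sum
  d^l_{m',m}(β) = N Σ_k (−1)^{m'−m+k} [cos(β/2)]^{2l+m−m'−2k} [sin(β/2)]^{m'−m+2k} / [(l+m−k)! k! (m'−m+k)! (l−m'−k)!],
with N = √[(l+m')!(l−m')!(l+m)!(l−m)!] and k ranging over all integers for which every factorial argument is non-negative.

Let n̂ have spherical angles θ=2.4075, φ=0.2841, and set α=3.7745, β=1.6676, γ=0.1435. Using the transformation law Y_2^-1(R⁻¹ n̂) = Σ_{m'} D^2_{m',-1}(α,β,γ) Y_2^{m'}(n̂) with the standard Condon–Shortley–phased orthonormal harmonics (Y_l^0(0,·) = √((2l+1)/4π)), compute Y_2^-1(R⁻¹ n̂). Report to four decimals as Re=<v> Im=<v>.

Re=-0.3534 Im=0.0481

Need the full column D^2_{m',-1} for m'=−2..2 at α=3.7745, β=1.6676, γ=0.1435.
cos(β/2)=0.672067, sin(β/2)=0.740491
d^2_{-2,-1}: single k=1 term ⇒ +0.449559;  D = +0.072280+0.443710i
d^2_{-1,-1}: k∈[0..1] ⇒ +0.204009 -0.742994 = -0.538985;  D = +0.384531+0.377678i
d^2_{0,-1}: k∈[0..1] ⇒ -0.550595 +0.668416 = +0.117821;  D = +0.116609+0.016849i
d^2_{1,-1}: k∈[0..1] ⇒ +0.742994 -0.300662 = +0.442332;  D = -0.390407+0.207942i
d^2_{2,-1}: single k=0 term ⇒ -0.545759;  D = -0.236640+0.491787i
Y_2^{m'}(θ=2.4075,φ=0.2841) and Σ D·Y over m':
  (+0.0723+0.4437i)·(+0.1461-0.0933i)  (+0.3845+0.3777i)·(-0.3688+0.1077i)  (+0.1166+0.0168i)·(+0.2062+0.0000i)  (-0.3904+0.2079i)·(+0.3688+0.1077i)  (-0.2366+0.4918i)·(+0.1461+0.0933i)
Y_2^-1(R⁻¹ n̂) = -0.353360+0.048108i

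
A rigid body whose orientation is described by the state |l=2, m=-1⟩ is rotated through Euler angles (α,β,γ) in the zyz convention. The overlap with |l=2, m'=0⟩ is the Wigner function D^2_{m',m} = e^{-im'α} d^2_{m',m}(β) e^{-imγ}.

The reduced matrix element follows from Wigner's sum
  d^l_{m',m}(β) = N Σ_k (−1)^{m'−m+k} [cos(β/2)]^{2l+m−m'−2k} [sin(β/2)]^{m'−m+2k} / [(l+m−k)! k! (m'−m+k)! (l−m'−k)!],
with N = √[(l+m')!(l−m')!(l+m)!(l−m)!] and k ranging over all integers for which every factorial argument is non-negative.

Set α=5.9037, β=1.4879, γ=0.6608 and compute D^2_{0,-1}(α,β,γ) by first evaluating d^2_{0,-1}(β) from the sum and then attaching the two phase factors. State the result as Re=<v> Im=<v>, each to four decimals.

Split into d^2_{0,-1}(β=1.4879) × two z-phases.
Half-angle: c=0.735799, s=0.677200. N=√(2·2·1·6)=4.898979
Admissible k: 0..1 (factorial args all ≥0)
  k=0: (−1)^1·4.8990/(2)·0.7358^3·0.6772^1 = -0.660801
  k=1: (−1)^2·4.8990/(2)·0.7358^1·0.6772^3 = +0.559738
d^2_{0,-1}(1.4879) = -0.660801 +0.559738 = -0.101062
D = (+1.000000+0.000000i)·(-0.101062)·(+0.789501+0.613749i) = -0.079789-0.062027i

Re=-0.0798 Im=-0.0620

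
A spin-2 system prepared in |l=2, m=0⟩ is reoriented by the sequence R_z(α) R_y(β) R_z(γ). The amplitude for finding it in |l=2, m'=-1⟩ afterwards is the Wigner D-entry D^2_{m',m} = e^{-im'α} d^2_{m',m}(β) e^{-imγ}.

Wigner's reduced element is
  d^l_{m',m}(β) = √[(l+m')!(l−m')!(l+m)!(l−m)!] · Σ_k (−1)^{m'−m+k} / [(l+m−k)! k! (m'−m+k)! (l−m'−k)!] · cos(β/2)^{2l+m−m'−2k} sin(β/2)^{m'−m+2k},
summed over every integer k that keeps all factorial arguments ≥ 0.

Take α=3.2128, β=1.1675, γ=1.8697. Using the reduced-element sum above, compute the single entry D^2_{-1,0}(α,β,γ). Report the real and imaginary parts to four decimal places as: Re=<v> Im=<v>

D^2_{-1,0}(3.2128,1.1675,1.8697) = e^{-i·-1·3.2128}·d^2_{-1,0}(1.1675)·e^{-i·0·1.8697}. Compute d first:
c=cos(1.1675/2)=0.834402, s=sin(1.1675/2)=0.551157; N=√[1·6·2·2]=4.898979
The bounds max(0,m−m')=1 and min(l+m,l−m')=2 give 2 terms
  k=1: (−1)^0·4.8990/(2)·0.8344^3·0.5512^1 = +0.784289
  k=2: (−1)^1·4.8990/(2)·0.8344^1·0.5512^3 = -0.342197
d^2_{-1,0}(1.1675) = +0.784289 -0.342197 = +0.442092
Phases: e^{-i·(-1)·3.2128}=-0.997466-0.071147i, e^{-i·(0)·1.8697}=+1.000000+0.000000i ⇒ D=-0.440972-0.031454i

Re=-0.4410 Im=-0.0315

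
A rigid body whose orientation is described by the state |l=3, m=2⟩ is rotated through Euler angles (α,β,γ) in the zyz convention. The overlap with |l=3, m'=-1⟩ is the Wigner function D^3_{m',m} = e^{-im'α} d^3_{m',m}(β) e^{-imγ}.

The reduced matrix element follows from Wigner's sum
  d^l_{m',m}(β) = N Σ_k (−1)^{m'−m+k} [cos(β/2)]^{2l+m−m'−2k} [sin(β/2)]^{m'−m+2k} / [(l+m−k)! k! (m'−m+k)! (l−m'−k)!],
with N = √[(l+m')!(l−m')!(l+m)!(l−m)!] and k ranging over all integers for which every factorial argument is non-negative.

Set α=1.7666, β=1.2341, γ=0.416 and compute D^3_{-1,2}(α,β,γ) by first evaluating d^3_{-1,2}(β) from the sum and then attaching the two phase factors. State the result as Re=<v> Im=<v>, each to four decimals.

Re=0.2956 Im=0.4001

Split into d^3_{-1,2}(β=1.2341) × two z-phases.
Half-angle: c=0.815589, s=0.578632. N=√(2·24·120·1)=75.894664
Admissible k: 3..4 (factorial args all ≥0)
  k=3: (−1)^0·75.8947/(12)·0.8156^3·0.5786^3 = +0.664738
  k=4: (−1)^1·75.8947/(24)·0.8156^1·0.5786^5 = -0.167295
d^3_{-1,2}(1.2341) = +0.664738 -0.167295 = +0.497443
D = (-0.194555+0.980892i)·(+0.497443)·(+0.673399-0.739280i) = +0.295551+0.400124i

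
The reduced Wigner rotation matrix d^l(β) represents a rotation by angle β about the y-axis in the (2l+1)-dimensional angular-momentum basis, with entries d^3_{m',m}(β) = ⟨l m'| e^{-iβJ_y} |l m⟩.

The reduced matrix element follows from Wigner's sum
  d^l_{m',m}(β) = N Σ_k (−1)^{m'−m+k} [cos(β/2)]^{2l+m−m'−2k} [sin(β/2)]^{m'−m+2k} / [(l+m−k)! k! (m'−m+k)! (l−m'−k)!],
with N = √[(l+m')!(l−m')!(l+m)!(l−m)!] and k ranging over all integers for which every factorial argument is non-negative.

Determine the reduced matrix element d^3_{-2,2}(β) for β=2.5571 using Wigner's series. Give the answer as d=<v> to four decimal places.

d=-0.4221

d^3_{-2,2}(β=2.5571) via Wigner's sum:
c=cos(2.5571/2)=0.288104, s=sin(2.5571/2)=0.957599; N=√[1·120·120·1]=120.000000
k∈{4,5} keeps every argument non-negative
  k=4: (−1)^0·120.0000/(24)·0.2881^2·0.9576^4 = +0.348982
  k=5: (−1)^1·120.0000/(120)·0.2881^0·0.9576^6 = -0.771085
d^3_{-2,2}(2.5571) = +0.348982 -0.771085 = -0.422103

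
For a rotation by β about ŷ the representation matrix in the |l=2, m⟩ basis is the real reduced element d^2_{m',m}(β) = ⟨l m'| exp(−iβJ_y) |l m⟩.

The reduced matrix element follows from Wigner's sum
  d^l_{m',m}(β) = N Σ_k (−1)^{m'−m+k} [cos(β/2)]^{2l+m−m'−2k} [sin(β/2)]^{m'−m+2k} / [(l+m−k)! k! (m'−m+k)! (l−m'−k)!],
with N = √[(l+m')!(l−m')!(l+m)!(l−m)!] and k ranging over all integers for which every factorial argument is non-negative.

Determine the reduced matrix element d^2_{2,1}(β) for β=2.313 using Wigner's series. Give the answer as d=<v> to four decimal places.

d^2_{2,1}(β=2.313) via Wigner's sum:
Half-angle: c=0.402546, s=0.915400. N=√(24·1·6·1)=12.000000
Admissible k: 0..0 (factorial args all ≥0)
  k=0: (−1)^1·12.0000/(6)·0.4025^3·0.9154^1 = -0.119423
d^2_{2,1}(2.313) = -0.119423

d=-0.1194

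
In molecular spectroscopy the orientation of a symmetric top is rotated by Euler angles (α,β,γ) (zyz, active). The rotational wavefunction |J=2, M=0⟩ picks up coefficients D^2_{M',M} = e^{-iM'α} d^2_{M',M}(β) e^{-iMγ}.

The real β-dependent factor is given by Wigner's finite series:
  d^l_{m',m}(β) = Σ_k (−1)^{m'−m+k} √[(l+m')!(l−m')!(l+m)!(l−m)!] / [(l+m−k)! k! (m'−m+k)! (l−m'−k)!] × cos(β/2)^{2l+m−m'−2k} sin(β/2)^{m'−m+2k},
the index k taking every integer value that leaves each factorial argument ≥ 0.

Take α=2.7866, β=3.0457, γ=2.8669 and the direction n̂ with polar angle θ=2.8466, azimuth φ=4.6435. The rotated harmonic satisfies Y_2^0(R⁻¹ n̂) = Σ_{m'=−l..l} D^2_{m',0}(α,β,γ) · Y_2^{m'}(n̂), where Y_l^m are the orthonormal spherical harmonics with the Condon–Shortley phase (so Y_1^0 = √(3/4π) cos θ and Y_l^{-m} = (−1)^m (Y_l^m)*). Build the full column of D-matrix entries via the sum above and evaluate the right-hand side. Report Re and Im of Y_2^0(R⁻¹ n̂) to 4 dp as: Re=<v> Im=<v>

Re=0.5288 Im=0.0000

Need the full column D^2_{m',0} for m'=−2..2 at α=2.7866, β=3.0457, γ=2.8669.
cos(β/2)=0.047928, sin(β/2)=0.998851
d^2_{-2,0}: single k=2 term ⇒ +0.005614;  D = +0.004257-0.003659i
d^2_{-1,0}: k∈[1..2] ⇒ +0.000269 -0.116995 = -0.116725;  D = +0.109447-0.040572i
d^2_{0,0}: k∈[0..2] ⇒ +0.000005 -0.009167 +0.995411 = +0.986249;  D = +0.986249+0.000000i
d^2_{1,0}: k∈[0..1] ⇒ -0.000269 +0.116995 = +0.116725;  D = -0.109447-0.040572i
d^2_{2,0}: single k=0 term ⇒ +0.005614;  D = +0.004257+0.003659i
Y_2^{m'}(θ=2.8466,φ=4.6435) and Σ D·Y over m':
  (+0.0043-0.0037i)·(-0.0323-0.0045i)  (+0.1094-0.0406i)·(+0.0148-0.2144i)  (+0.9862+0.0000i)·(+0.5508+0.0000i)  (-0.1094-0.0406i)·(-0.0148-0.2144i)  (+0.0043+0.0037i)·(-0.0323+0.0045i)
Y_2^0(R⁻¹ n̂) = +0.528766-0.000000i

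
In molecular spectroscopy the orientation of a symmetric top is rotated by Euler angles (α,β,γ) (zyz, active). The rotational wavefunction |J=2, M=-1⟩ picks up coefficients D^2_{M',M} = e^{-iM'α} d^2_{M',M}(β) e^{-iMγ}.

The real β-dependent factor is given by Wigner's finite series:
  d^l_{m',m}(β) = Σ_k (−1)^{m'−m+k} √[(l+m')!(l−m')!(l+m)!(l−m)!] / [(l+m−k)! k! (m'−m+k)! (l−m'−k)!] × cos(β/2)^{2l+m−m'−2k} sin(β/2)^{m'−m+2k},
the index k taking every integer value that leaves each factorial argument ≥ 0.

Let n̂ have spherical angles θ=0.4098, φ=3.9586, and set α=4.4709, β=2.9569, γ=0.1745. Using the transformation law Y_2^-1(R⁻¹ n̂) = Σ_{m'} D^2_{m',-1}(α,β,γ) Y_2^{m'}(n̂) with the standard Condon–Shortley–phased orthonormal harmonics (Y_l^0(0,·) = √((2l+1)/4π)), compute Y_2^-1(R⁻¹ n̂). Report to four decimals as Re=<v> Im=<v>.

Re=0.3469 Im=-0.0672

Need the full column D^2_{m',-1} for m'=−2..2 at α=4.4709, β=2.9569, γ=0.1745.
cos(β/2)=0.092215, sin(β/2)=0.995739
d^2_{-2,-1}: single k=1 term ⇒ +0.001562;  D = -0.001488+0.000474i
d^2_{-1,-1}: k∈[0..1] ⇒ +0.000072 -0.025294 = -0.025222;  D = +0.001688+0.025165i
d^2_{0,-1}: k∈[0..1] ⇒ -0.001913 +0.223005 = +0.221092;  D = +0.217735+0.038385i
d^2_{1,-1}: k∈[0..1] ⇒ +0.025294 -0.983065 = -0.957771;  D = +0.387030-0.876090i
d^2_{2,-1}: single k=0 term ⇒ -0.182083;  D = +0.144125+0.111275i
Y_2^{m'}(θ=0.4098,φ=3.9586) and Σ D·Y over m':
  (-0.0015+0.0005i)·(-0.0039-0.0612i)  (+0.0017+0.0252i)·(-0.1932+0.2058i)  (+0.2177+0.0384i)·(+0.4806+0.0000i)  (+0.3870-0.8761i)·(+0.1932+0.2058i)  (+0.1441+0.1113i)·(-0.0039+0.0612i)
Y_2^-1(R⁻¹ n̂) = +0.346915-0.067202i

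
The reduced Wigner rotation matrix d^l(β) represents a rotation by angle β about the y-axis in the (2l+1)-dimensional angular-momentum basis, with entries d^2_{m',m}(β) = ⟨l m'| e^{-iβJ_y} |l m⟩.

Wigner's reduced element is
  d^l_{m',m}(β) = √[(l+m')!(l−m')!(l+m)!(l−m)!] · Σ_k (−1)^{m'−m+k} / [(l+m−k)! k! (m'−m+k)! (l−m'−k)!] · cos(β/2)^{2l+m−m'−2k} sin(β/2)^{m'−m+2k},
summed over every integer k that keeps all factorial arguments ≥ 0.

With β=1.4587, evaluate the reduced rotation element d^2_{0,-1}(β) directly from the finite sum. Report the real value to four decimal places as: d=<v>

d^2_{0,-1}(β=1.4587) via Wigner's sum:
Half-angle: c=0.745608, s=0.666385. N=√(2·2·1·6)=4.898979
k∈{0,1} keeps every argument non-negative
  k=0: (−1)^1·4.8990/(2)·0.7456^3·0.6664^1 = -0.676600
  k=1: (−1)^2·4.8990/(2)·0.7456^1·0.6664^3 = +0.540458
d^2_{0,-1}(1.4587) = -0.676600 +0.540458 = -0.136142

d=-0.1361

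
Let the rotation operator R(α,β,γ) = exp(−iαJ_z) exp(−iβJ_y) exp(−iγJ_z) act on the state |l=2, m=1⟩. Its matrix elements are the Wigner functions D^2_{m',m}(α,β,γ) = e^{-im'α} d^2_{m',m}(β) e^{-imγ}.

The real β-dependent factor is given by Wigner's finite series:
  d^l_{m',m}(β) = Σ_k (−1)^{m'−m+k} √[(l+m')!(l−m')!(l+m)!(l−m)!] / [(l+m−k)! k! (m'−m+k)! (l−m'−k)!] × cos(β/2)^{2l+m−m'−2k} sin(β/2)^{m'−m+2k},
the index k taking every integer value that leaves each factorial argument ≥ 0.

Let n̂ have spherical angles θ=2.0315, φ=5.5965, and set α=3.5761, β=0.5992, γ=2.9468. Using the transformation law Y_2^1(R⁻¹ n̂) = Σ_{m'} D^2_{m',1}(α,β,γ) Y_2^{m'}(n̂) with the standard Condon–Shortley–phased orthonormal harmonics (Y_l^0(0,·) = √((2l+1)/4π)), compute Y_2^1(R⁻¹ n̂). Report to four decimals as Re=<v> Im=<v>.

Re=0.1022 Im=-0.3525

Need the full column D^2_{m',1} for m'=−2..2 at α=3.5761, β=0.5992, γ=2.9468.
cos(β/2)=0.955455, sin(β/2)=0.295138
d^2_{-2,1}: single k=3 term ⇒ +0.049126;  D = -0.023853-0.042947i
d^2_{-1,1}: k∈[2..3] ⇒ +0.238557 -0.007588 = +0.230969;  D = +0.186725+0.135944i
d^2_{0,1}: k∈[1..2] ⇒ +0.630567 -0.060167 = +0.570399;  D = -0.559612-0.110408i
d^2_{1,1}: k∈[0..1] ⇒ +0.833375 -0.238557 = +0.594818;  D = +0.577809-0.141225i
d^2_{2,1}: single k=0 term ⇒ -0.514856;  D = +0.402201-0.321419i
Y_2^{m'}(θ=2.0315,φ=5.5965) and Σ D·Y over m':
  (-0.0239-0.0429i)·(+0.0608+0.3039i)  (+0.1867+0.1359i)·(-0.2379-0.1950i)  (-0.5596-0.1104i)·(-0.1284+0.0000i)  (+0.5778-0.1412i)·(+0.2379-0.1950i)  (+0.4022-0.3214i)·(+0.0608-0.3039i)
Y_2^1(R⁻¹ n̂) = +0.102231-0.352518i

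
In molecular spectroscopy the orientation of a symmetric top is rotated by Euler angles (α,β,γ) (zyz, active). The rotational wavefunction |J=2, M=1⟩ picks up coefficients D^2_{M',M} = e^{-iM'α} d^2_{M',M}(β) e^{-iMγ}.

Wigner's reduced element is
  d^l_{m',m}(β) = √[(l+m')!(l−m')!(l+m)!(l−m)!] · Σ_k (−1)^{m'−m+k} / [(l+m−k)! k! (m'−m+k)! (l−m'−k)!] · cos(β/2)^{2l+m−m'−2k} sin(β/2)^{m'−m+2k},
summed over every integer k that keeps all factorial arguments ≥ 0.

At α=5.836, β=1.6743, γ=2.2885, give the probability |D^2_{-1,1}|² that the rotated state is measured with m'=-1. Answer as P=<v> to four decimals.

First d^2_{-1,1}(β=1.6743), then the phase factors e^{-i(-1)α} and e^{-i(1)γ}:
c=cos(1.6743/2)=0.669582, s=sin(1.6743/2)=0.742738; N=√[1·6·6·1]=6.000000
k∈{2,3} keeps every argument non-negative
  k=2: (−1)^0·6.0000/(2)·0.6696^2·0.7427^2 = +0.741994
  k=3: (−1)^1·6.0000/(6)·0.6696^0·0.7427^4 = -0.304328
d^2_{-1,1}(1.6743) = +0.741994 -0.304328 = +0.437666
|D^2_{-1,1}|² = |d^2_{-1,1}(β)|² = (+0.437666)² = 0.191551 (the z-rotation phases have unit modulus)

P=0.1916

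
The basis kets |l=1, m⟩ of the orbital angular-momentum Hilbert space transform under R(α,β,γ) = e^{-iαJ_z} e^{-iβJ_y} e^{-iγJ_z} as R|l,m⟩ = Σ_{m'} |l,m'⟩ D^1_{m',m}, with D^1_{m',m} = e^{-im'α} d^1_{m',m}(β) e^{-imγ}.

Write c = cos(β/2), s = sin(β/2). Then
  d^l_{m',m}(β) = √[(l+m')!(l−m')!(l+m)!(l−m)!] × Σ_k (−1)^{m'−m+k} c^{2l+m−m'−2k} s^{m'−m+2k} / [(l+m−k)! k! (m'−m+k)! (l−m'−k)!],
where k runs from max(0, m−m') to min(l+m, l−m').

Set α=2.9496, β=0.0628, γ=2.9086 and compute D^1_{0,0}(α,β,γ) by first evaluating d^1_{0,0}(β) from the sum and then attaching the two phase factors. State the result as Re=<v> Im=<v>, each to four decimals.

First d^1_{0,0}(β=0.0628), then the phase factors e^{-i(0)α} and e^{-i(0)γ}:
Half-angle: c=0.999507, s=0.031395. N=√(1·1·1·1)=1.000000
k∈{0,1} keeps every argument non-negative
  k=0: (−1)^0·1.0000/(1)·0.9995^2·0.0314^0 = +0.999014
  k=1: (−1)^1·1.0000/(1)·0.9995^0·0.0314^2 = -0.000986
d^1_{0,0}(0.0628) = +0.999014 -0.000986 = +0.998029
D = (+1.000000+0.000000i)·(+0.998029)·(+1.000000+0.000000i) = +0.998029+0.000000i

Re=0.9980 Im=0.0000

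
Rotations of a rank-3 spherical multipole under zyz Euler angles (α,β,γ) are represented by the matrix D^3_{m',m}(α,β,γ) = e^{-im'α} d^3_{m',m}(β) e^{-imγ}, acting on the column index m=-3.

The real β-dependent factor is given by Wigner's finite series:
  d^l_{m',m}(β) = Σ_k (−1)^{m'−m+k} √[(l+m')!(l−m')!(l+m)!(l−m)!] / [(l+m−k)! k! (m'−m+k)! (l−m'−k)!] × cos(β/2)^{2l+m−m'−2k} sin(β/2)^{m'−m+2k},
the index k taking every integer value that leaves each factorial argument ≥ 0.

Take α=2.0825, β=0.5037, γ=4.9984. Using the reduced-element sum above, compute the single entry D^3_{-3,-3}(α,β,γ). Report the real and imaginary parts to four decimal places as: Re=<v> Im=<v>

D^3_{-3,-3}(2.0825,0.5037,4.9984) = e^{-i·-3·2.0825}·d^3_{-3,-3}(0.5037)·e^{-i·-3·4.9984}. Compute d first:
Half-angle: c=0.968453, s=0.249196. N=√(1·720·1·720)=720.000000
k∈{0} keeps every argument non-negative
  k=0: (−1)^0·720.0000/(720)·0.9685^6·0.2492^0 = +0.825033
d^3_{-3,-3}(0.5037) = +0.825033
D = (+0.999363-0.035678i)·(+0.825033)·(-0.756558+0.653927i) = -0.604539+0.561437i

Re=-0.6045 Im=0.5614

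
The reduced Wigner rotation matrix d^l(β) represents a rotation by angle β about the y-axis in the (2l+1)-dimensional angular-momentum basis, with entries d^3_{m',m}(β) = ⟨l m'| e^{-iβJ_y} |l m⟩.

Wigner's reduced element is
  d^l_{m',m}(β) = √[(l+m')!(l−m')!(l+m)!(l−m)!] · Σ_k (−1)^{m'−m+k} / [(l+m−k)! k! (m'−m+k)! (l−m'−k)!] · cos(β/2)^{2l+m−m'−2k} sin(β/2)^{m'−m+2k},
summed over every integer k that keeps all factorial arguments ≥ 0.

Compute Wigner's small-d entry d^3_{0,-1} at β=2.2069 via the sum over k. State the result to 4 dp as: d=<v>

d=-0.2663

d^3_{0,-1}(β=2.2069) via Wigner's sum:
Half-angle: c=0.450519, s=0.892767. N=√(6·6·2·24)=41.569219
k∈{0,1,2} keeps every argument non-negative
  k=0: (−1)^1·41.5692/(12)·0.4505^5·0.8928^1 = -0.057398
  k=1: (−1)^2·41.5692/(4)·0.4505^3·0.8928^3 = +0.676184
  k=2: (−1)^3·41.5692/(12)·0.4505^1·0.8928^5 = -0.885103
d^3_{0,-1}(2.2069) = -0.057398 +0.676184 -0.885103 = -0.266317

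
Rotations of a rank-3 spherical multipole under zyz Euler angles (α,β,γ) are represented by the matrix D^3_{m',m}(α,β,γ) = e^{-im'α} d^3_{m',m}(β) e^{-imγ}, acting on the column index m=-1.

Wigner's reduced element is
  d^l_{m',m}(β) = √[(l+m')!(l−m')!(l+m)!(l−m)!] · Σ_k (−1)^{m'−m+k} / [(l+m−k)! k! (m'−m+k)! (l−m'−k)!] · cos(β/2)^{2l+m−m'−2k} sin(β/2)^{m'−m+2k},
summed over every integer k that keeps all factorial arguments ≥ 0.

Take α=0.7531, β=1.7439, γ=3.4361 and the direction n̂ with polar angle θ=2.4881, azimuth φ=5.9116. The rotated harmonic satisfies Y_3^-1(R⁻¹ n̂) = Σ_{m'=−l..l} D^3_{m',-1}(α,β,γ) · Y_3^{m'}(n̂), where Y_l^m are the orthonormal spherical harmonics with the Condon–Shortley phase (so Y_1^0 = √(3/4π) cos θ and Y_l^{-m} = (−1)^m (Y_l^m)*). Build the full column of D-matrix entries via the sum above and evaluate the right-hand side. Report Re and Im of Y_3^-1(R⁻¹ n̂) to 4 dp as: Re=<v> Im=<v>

Re=0.0387 Im=0.0524

Need the full column D^3_{m',-1} for m'=−3..3 at α=0.7531, β=1.7439, γ=3.4361.
cos(β/2)=0.643335, sin(β/2)=0.765585
d^3_{-3,-1}: single k=2 term ⇒ +0.388849;  D = +0.323589-0.215624i
d^3_{-2,-1}: k∈[1..2] ⇒ +0.266796 -0.755651 = -0.488855;  D = -0.111406+0.475992i
d^3_{-1,-1}: k∈[0..2] ⇒ +0.070896 -0.803203 +0.853098 = +0.120791;  D = -0.060353-0.104633i
d^3_{0,-1}: k∈[0..2] ⇒ -0.292260 +1.241662 -0.586131 = +0.363271;  D = -0.347630-0.105446i
d^3_{1,-1}: k∈[0..2] ⇒ +0.602402 -1.137464 +0.201354 = -0.333708;  D = +0.299228-0.147728i
d^3_{2,-1}: k∈[0..1] ⇒ -0.755651 +0.535062 = -0.220589;  D = +0.077523-0.206519i
d^3_{3,-1}: single k=0 term ⇒ +0.550672;  D = +0.211393+0.508481i
Y_3^{m'}(θ=2.4881,φ=5.9116) and Σ D·Y over m':
  (+0.3236-0.2156i)·(+0.0413+0.0842i)  (-0.1114+0.4760i)·(-0.2208-0.2029i)  (-0.0604-0.1046i)·(+0.3940+0.1535i)  (-0.3476-0.1054i)·(-0.0450+0.0000i)  (+0.2992-0.1477i)·(-0.3940+0.1535i)  (+0.0775-0.2065i)·(-0.2208+0.2029i)  (+0.2114+0.5085i)·(-0.0413+0.0842i)
Y_3^-1(R⁻¹ n̂) = +0.038697+0.052359i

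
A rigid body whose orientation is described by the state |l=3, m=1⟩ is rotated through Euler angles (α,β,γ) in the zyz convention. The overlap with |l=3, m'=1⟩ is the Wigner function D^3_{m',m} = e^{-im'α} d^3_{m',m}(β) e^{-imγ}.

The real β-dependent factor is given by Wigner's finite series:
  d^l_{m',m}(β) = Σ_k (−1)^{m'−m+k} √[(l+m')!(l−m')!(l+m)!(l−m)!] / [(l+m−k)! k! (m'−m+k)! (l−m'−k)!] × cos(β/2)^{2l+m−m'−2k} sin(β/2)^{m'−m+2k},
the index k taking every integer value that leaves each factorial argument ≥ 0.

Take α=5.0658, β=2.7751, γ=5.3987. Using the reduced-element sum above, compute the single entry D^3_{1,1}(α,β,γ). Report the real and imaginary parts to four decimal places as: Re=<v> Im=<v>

Re=-0.0900 Im=0.1532

D^3_{1,1}(5.0658,2.7751,5.3987) = e^{-i·1·5.0658}·d^3_{1,1}(2.7751)·e^{-i·1·5.3987}. Compute d first:
c=cos(2.7751/2)=0.182223, s=sin(2.7751/2)=0.983257; N=√[24·2·24·2]=48.000000
Admissible k: 0..2 (factorial args all ≥0)
  k=0: (−1)^0·48.0000/(48)·0.1822^6·0.9833^0 = +0.000037
  k=1: (−1)^1·48.0000/(6)·0.1822^4·0.9833^2 = -0.008528
  k=2: (−1)^2·48.0000/(8)·0.1822^2·0.9833^4 = +0.186219
d^3_{1,1}(2.7751) = +0.000037 -0.008528 +0.186219 = +0.177728
Phases: e^{-i·(1)·5.0658}=+0.346100+0.938198i, e^{-i·(1)·5.3987}=+0.633688+0.773589i ⇒ D=-0.090012+0.153248i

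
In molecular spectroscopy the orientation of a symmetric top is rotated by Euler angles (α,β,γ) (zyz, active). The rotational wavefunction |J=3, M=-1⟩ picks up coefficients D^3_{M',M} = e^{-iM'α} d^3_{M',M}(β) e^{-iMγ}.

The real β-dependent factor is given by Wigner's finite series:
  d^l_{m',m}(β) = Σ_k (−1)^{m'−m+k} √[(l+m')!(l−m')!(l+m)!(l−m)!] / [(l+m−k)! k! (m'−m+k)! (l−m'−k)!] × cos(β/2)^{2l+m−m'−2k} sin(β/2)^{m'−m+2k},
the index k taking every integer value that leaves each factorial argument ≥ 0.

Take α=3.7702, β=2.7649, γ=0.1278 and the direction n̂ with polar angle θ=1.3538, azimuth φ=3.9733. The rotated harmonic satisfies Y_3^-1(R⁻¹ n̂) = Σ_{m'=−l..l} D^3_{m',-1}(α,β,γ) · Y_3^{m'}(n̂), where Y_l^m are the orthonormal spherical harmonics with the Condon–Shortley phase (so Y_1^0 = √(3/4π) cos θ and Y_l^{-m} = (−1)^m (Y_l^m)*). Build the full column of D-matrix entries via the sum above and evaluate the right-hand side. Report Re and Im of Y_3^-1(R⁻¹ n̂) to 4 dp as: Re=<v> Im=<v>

Re=0.2676 Im=0.0912

Need the full column D^3_{m',-1} for m'=−3..3 at α=3.7702, β=2.7649, γ=0.1278.
cos(β/2)=0.187235, sin(β/2)=0.982315
d^3_{-3,-1}: single k=2 term ⇒ +0.004593;  D = +0.001968-0.004150i
d^3_{-2,-1}: k∈[1..2] ⇒ +0.000715 -0.039350 = -0.038635;  D = -0.007136-0.037970i
d^3_{-1,-1}: k∈[0..2] ⇒ +0.000043 -0.009487 +0.195852 = +0.186408;  D = -0.135575-0.127934i
d^3_{0,-1}: k∈[0..2] ⇒ -0.000783 +0.064658 -0.593241 = -0.529366;  D = -0.525049-0.067469i
d^3_{1,-1}: k∈[0..2] ⇒ +0.007115 -0.261136 +0.898473 = +0.644453;  D = -0.565311+0.309424i
d^3_{2,-1}: k∈[0..1] ⇒ -0.039350 +0.541553 = +0.502203;  D = +0.214536-0.454073i
d^3_{3,-1}: single k=0 term ⇒ +0.126422;  D = +0.023531+0.124212i
Y_3^{m'}(θ=1.3538,φ=3.9733) and Σ D·Y over m':
  (+0.0020-0.0041i)·(+0.3101+0.2341i)  (-0.0071-0.0380i)·(-0.0194-0.2089i)  (-0.1356-0.1279i)·(+0.1633-0.1792i)  (-0.5250-0.0675i)·(-0.2224+0.0000i)  (-0.5653+0.3094i)·(-0.1633-0.1792i)  (+0.2145-0.4541i)·(-0.0194+0.2089i)  (+0.0235+0.1242i)·(-0.3101+0.2341i)
Y_3^-1(R⁻¹ n̂) = +0.267607+0.091191i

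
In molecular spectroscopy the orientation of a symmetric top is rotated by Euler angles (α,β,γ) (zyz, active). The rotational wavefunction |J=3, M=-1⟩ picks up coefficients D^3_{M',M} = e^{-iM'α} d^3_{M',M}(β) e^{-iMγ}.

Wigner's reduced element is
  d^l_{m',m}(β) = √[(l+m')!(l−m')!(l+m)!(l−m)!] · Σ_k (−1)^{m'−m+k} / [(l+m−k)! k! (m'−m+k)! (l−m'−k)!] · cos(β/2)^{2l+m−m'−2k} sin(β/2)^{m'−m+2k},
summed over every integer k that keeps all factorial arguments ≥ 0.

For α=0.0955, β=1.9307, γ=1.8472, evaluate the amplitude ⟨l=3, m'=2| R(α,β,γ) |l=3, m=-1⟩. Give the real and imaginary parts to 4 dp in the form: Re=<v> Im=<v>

Split into d^3_{2,-1}(β=1.9307) × two z-phases.
Half-angle: c=0.569129, s=0.822248. N=√(120·1·2·24)=75.894664
k∈{0,1} keeps every argument non-negative
  k=0: (−1)^3·75.8947/(12)·0.5691^3·0.8222^3 = -0.648143
  k=1: (−1)^4·75.8947/(24)·0.5691^1·0.8222^5 = +0.676434
d^3_{2,-1}(1.9307) = -0.648143 +0.676434 = +0.028290
Phases: e^{-i·(2)·0.0955}=+0.981815-0.189841i, e^{-i·(-1)·1.8472}=-0.272898+0.962043i ⇒ D=-0.002413+0.028187i

Re=-0.0024 Im=0.0282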